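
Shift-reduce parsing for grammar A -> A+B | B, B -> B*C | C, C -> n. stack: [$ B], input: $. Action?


lookahead ∉ {*} so B won't extend; reduce A -> B
Action: reduce (A -> B)


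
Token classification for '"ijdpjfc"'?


Pattern: double-quoted sequence
Type: STRING_LITERAL


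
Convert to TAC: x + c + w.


Break into single-operator statements:
t1 = x + c
t2 = t1 + w


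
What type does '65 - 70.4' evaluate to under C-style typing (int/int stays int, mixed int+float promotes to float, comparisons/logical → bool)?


Operand types: int - float
Rule: mixed int/float promotes to float; int/int stays int
Result type: float


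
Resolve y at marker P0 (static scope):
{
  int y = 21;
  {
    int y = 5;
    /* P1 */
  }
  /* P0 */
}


y declared in the same block as P0
y = 21


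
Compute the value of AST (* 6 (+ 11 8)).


Evaluate inner: (+ 11 8) = 19
Evaluate root: (* 6 19) = 114
Result: 114


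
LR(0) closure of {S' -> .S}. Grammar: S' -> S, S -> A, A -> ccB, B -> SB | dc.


Start: S' -> .S
For each item with dot before a nonterminal B, add B -> .γ for every B-production
Closure: [S' -> .S, S -> .A, A -> .ccB]


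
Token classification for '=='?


Pattern: operator symbol
Type: OPERATOR


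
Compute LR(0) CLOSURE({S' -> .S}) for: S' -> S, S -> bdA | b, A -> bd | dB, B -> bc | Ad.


Start: S' -> .S
For each item with dot before a nonterminal B, add B -> .γ for every B-production
Closure: [S' -> .S, S -> .bdA, S -> .b]


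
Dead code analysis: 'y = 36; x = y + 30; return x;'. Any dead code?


y is read by x's definition; x is returned
No dead code


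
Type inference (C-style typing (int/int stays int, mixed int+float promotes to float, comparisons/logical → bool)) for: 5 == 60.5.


Operand types: int == float
Rule: comparison yields bool
Result type: bool


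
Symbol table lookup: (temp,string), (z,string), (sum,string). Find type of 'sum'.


Lookup 'sum' → type string


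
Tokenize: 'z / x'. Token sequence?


Scan left to right, longest-match per lexeme
Tokens: ID(z), OP(/), ID(x)


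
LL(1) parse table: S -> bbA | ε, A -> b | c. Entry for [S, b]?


For [S, b]: 'b' ∈ FIRST(bbA)
Entry: S -> bbA


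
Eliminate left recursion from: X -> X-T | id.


Left-recursive alternatives: X-T; non-recursive: id
Introduce X': X -> idX', X' -> -TX' | ε


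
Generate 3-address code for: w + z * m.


Break into single-operator statements:
t1 = z * m
t2 = w + t1


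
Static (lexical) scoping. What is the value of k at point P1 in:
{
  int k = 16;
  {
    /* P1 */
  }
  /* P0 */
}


P1's block does not declare k; resolves to the enclosing declaration at depth 0
k = 16


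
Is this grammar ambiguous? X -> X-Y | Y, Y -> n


precedence layered via separate nonterminal Y: deterministic
Unambiguous


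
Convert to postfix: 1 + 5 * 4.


* has higher precedence, evaluate 5*4 first
Postfix: 1 5 4 * +


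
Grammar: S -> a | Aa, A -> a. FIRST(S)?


Per alternative of S: FIRST(a) = {a}; FIRST(Aa) = {a}
FIRST(S) = {a}


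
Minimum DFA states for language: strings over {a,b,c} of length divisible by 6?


Track length mod 6: states 0..5, accept at 0
Minimal DFA: 6 states


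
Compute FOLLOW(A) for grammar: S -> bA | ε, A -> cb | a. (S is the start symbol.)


$ ∈ FOLLOW(S). For each A -> αBβ: add FIRST(β)\{ε} to FOLLOW(B); if β nullable, add FOLLOW(A).
FOLLOW(A) = {$}


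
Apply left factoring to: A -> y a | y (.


Common prefix: 'y'
Factored: A -> y A', A' -> a | (


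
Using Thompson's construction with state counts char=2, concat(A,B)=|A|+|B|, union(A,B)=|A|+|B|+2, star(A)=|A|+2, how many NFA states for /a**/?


Syntax tree has 1 char leaf(s), 0 union(s), 2 star(s)
chars contribute 1×2 = 2; each union adds +2; each star adds +2
Total: 2 + 0 + 4 = 6 states


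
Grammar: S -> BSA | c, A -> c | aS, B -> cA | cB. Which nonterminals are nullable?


A nonterminal is nullable iff some alternative derives ε (directly, or every symbol in it is nullable)
Nullable: {}


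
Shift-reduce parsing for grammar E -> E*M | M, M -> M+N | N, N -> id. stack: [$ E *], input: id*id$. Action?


no handle ('E*' is not any RHS); shift 'id'
Action: shift


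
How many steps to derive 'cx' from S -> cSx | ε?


Derivation: S => cSx => cx
Steps: 2


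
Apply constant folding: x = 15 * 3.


15 * 3 = 45 at compile time
Optimized: x = 45


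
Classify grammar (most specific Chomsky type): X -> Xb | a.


Left-linear: every RHS is a terminal or one nonterminal followed by a terminal
Classification: Type 3 (Regular)


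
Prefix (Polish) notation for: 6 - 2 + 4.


left-to-right (same/higher precedence on left): tree is (+ (- 6 2) 4)
Prefix: + - 6 2 4


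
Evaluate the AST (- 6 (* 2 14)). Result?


Evaluate inner: (* 2 14) = 28
Evaluate root: (- 6 28) = -22
Result: -22


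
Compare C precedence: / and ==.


'/' is multiplicative (level 10); '==' is equality (level 6)
Higher level binds tighter
'/' has higher precedence than '=='


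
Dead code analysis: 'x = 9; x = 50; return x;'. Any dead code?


first assignment to x is overwritten before any read
Dead: 'x = 9'


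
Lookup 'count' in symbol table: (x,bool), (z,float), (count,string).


Lookup 'count' → type string


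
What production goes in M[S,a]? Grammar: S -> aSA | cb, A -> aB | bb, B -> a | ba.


For [S, a]: 'a' ∈ FIRST(aSA)
Entry: S -> aSA


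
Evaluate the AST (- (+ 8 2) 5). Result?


Evaluate inner: (+ 8 2) = 10
Evaluate root: (- 10 5) = 5
Result: 5


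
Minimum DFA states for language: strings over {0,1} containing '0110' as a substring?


KMP-style automaton: 4 progress states + 1 absorbing accept = 5
Minimal DFA: 5 states


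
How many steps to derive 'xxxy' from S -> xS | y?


Derivation: S => xS => xxS => xxxS => xxxy
Steps: 4


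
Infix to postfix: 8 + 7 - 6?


Left to right (same or higher precedence on left)
Postfix: 8 7 + 6 -


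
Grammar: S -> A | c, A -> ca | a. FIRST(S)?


Per alternative of S: FIRST(A) = {a, c}; FIRST(c) = {c}
FIRST(S) = {a, c}


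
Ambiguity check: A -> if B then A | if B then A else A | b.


dangling else: 'if B then if B then b else b' parses two ways
Ambiguous


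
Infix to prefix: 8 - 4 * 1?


'*' binds tighter: tree is (- 8 (* 4 1))
Prefix: - 8 * 4 1


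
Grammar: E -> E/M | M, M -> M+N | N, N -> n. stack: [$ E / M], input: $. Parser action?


handle 'E/M' on top; lookahead ∈ FOLLOW(E) = {/, $}
Action: reduce (E -> E/M)


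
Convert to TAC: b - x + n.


Break into single-operator statements:
t1 = b - x
t2 = t1 + n


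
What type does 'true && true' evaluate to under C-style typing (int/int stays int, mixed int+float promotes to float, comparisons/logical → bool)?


Operand types: bool && bool
Rule: logical operators take bool operands and yield bool
Result type: bool


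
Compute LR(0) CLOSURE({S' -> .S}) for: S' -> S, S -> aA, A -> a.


Start: S' -> .S
For each item with dot before a nonterminal B, add B -> .γ for every B-production
Closure: [S' -> .S, S -> .aA]


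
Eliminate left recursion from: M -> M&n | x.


Left-recursive alternatives: M&n; non-recursive: x
Introduce M': M -> xM', M' -> &nM' | ε


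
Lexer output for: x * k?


Scan left to right, longest-match per lexeme
Tokens: ID(x), OP(*), ID(k)


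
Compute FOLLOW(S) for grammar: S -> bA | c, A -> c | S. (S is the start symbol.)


$ ∈ FOLLOW(S). For each A -> αBβ: add FIRST(β)\{ε} to FOLLOW(B); if β nullable, add FOLLOW(A).
FOLLOW(S) = {$}


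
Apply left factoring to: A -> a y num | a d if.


Common prefix: 'a'
Factored: A -> a A', A' -> y num | d if


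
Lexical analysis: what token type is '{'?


Pattern: delimiter/punctuation
Type: PUNCTUATION


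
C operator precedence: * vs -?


'*' is multiplicative (level 10); '-' is additive (level 9)
Higher level binds tighter
'*' has higher precedence than '-'


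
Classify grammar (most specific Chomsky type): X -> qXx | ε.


Single nonterminal LHS, but q^n x^n is not regular
Classification: Type 2 (Context-Free)


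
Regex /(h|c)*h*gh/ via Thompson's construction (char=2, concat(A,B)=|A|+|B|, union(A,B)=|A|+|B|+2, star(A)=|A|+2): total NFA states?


Syntax tree has 5 char leaf(s), 1 union(s), 2 star(s)
chars contribute 5×2 = 10; each union adds +2; each star adds +2
Total: 10 + 2 + 4 = 16 states


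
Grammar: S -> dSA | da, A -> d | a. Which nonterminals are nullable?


A nonterminal is nullable iff some alternative derives ε (directly, or every symbol in it is nullable)
Nullable: {}


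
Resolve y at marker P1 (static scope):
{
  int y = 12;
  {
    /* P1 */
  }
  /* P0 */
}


P1's block does not declare y; resolves to the enclosing declaration at depth 0
y = 12


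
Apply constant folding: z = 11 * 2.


11 * 2 = 22 at compile time
Optimized: z = 22


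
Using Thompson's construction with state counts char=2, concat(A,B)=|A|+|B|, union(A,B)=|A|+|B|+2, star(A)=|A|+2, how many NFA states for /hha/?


Syntax tree has 3 char leaf(s), 0 union(s), 0 star(s)
chars contribute 3×2 = 6; each union adds +2; each star adds +2
Total: 6 + 0 + 0 = 6 states


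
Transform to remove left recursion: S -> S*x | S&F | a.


Left-recursive alternatives: S*x, S&F; non-recursive: a
Introduce S': S -> aS', S' -> *xS' | &FS' | ε


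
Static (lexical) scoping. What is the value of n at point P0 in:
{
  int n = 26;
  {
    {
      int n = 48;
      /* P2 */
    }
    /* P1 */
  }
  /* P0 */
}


n declared in the same block as P0
n = 26


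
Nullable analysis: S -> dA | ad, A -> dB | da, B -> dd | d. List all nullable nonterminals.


A nonterminal is nullable iff some alternative derives ε (directly, or every symbol in it is nullable)
Nullable: {}


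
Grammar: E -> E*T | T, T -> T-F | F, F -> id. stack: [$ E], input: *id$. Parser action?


shift '*' to continue E -> E*T
Action: shift


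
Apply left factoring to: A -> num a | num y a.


Common prefix: 'num'
Factored: A -> num A', A' -> a | y a


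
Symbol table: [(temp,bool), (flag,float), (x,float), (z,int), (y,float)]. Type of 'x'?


Lookup 'x' → type float


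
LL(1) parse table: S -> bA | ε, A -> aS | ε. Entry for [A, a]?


For [A, a]: 'a' ∈ FIRST(aS)
Entry: A -> aS


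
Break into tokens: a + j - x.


Scan left to right, longest-match per lexeme
Tokens: ID(a), OP(+), ID(j), OP(-), ID(x)


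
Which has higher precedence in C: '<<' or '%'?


'%' is multiplicative (level 10); '<<' is shift (level 8)
Higher level binds tighter
'%' has higher precedence than '<<'


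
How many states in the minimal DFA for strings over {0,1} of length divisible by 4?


Track length mod 4: states 0..3, accept at 0
Minimal DFA: 4 states


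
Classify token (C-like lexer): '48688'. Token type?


Pattern: digits only
Type: INTEGER_LITERAL


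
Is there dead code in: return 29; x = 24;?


statement follows a return and is unreachable
Dead: 'x = 24'


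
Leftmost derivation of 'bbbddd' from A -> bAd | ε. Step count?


Derivation: A => bAd => bbAdd => bbbAddd => bbbddd
Steps: 4


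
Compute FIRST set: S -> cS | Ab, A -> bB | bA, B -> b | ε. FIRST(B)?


Per alternative of B: FIRST(b) = {b}; FIRST(ε) = {ε}
FIRST(B) = {b, ε}


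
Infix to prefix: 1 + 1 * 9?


'*' binds tighter: tree is (+ 1 (* 1 9))
Prefix: + 1 * 1 9


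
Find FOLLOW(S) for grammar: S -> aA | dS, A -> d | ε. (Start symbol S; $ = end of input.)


$ ∈ FOLLOW(S). For each A -> αBβ: add FIRST(β)\{ε} to FOLLOW(B); if β nullable, add FOLLOW(A).
FOLLOW(S) = {$}


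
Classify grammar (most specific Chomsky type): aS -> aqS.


LHS has context (more than one symbol) and |LHS| ≤ |RHS|
Classification: Type 1 (Context-Sensitive)


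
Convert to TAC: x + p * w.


Break into single-operator statements:
t1 = p * w
t2 = x + t1


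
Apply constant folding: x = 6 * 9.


6 * 9 = 54 at compile time
Optimized: x = 54


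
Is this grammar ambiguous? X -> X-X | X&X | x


'x-x&x' has two parse trees (no precedence encoded between - and &)
Ambiguous


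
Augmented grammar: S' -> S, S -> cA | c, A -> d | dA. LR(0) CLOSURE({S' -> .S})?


Start: S' -> .S
For each item with dot before a nonterminal B, add B -> .γ for every B-production
Closure: [S' -> .S, S -> .cA, S -> .c]


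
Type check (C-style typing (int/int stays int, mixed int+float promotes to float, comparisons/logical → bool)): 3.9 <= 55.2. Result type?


Operand types: float <= float
Rule: comparison yields bool
Result type: bool


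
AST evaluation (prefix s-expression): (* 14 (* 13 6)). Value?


Evaluate inner: (* 13 6) = 78
Evaluate root: (* 14 78) = 1092
Result: 1092


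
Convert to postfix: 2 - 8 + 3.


Left to right (same or higher precedence on left)
Postfix: 2 8 - 3 +


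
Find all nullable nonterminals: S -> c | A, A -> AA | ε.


A nonterminal is nullable iff some alternative derives ε (directly, or every symbol in it is nullable)
Nullable: {A, S}


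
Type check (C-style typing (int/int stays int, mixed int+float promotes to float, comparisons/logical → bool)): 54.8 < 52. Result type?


Operand types: float < int
Rule: comparison yields bool
Result type: bool


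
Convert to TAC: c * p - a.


Break into single-operator statements:
t1 = c * p
t2 = t1 - a


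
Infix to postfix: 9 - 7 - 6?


Left to right (same or higher precedence on left)
Postfix: 9 7 - 6 -


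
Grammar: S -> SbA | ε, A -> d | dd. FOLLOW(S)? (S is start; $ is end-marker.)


$ ∈ FOLLOW(S). For each A -> αBβ: add FIRST(β)\{ε} to FOLLOW(B); if β nullable, add FOLLOW(A).
FOLLOW(S) = {$, b}


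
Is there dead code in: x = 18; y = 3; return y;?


x is assigned but never read
Dead: 'x = 18'


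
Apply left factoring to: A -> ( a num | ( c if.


Common prefix: '('
Factored: A -> ( A', A' -> a num | c if


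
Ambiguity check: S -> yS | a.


right-linear, alternatives start with distinct terminals 'y' vs 'a': unique leftmost derivation
Unambiguous


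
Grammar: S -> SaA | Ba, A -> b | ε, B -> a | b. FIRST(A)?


Per alternative of A: FIRST(b) = {b}; FIRST(ε) = {ε}
FIRST(A) = {b, ε}


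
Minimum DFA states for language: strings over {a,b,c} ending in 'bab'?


Track the longest suffix of input matching a prefix of 'bab': 4 classes (prefixes of length 0..3)
Minimal DFA: 4 states


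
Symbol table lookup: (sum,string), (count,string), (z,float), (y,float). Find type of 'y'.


Lookup 'y' → type float


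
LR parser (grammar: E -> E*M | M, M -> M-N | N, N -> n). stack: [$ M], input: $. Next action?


lookahead ∉ {-} so M won't extend; reduce E -> M
Action: reduce (E -> M)


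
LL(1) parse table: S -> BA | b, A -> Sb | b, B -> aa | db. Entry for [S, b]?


For [S, b]: 'b' ∈ FIRST(b)
Entry: S -> b


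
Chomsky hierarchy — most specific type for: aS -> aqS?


LHS has context (more than one symbol) and |LHS| ≤ |RHS|
Classification: Type 1 (Context-Sensitive)


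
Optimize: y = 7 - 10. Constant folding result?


7 - 10 = -3 at compile time
Optimized: y = -3


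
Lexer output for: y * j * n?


Scan left to right, longest-match per lexeme
Tokens: ID(y), OP(*), ID(j), OP(*), ID(n)


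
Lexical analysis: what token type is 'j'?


Pattern: letter/underscore followed by alphanumerics, not a keyword
Type: IDENTIFIER


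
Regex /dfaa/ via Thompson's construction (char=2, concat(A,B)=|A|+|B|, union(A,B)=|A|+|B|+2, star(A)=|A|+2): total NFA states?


Syntax tree has 4 char leaf(s), 0 union(s), 0 star(s)
chars contribute 4×2 = 8; each union adds +2; each star adds +2
Total: 8 + 0 + 0 = 8 states


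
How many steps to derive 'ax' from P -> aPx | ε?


Derivation: P => aPx => ax
Steps: 2


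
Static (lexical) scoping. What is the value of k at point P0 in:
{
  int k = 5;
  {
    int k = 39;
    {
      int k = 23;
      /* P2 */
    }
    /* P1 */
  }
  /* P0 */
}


k declared in the same block as P0
k = 5


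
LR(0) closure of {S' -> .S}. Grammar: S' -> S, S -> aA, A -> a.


Start: S' -> .S
For each item with dot before a nonterminal B, add B -> .γ for every B-production
Closure: [S' -> .S, S -> .aA]


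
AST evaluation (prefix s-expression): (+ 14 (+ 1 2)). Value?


Evaluate inner: (+ 1 2) = 3
Evaluate root: (+ 14 3) = 17
Result: 17


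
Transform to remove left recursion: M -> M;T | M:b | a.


Left-recursive alternatives: M;T, M:b; non-recursive: a
Introduce M': M -> aM', M' -> ;TM' | :bM' | ε


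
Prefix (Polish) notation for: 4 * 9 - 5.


left-to-right (same/higher precedence on left): tree is (- (* 4 9) 5)
Prefix: - * 4 9 5


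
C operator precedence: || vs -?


'-' is additive (level 9); '||' is logical OR (level 1)
Higher level binds tighter
'-' has higher precedence than '||'


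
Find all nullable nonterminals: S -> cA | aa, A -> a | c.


A nonterminal is nullable iff some alternative derives ε (directly, or every symbol in it is nullable)
Nullable: {}


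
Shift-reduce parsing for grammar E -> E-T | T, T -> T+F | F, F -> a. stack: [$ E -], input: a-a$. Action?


no handle ('E-' is not any RHS); shift 'a'
Action: shift


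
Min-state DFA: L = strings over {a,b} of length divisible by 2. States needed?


Track length mod 2: states 0..1, accept at 0
Minimal DFA: 2 states


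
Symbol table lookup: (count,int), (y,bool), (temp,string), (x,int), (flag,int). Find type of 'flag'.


Lookup 'flag' → type int


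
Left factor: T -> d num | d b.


Common prefix: 'd'
Factored: T -> d T', T' -> num | b


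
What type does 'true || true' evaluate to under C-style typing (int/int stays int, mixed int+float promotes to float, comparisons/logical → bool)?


Operand types: bool || bool
Rule: logical operators take bool operands and yield bool
Result type: bool


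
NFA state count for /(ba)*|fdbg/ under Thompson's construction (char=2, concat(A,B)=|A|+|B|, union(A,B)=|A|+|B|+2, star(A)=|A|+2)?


Syntax tree has 6 char leaf(s), 1 union(s), 1 star(s)
chars contribute 6×2 = 12; each union adds +2; each star adds +2
Total: 12 + 2 + 2 = 16 states


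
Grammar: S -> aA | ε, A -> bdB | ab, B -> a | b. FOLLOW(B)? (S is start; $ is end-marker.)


$ ∈ FOLLOW(S). For each A -> αBβ: add FIRST(β)\{ε} to FOLLOW(B); if β nullable, add FOLLOW(A).
FOLLOW(B) = {$}


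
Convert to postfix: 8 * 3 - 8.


Left to right (same or higher precedence on left)
Postfix: 8 3 * 8 -


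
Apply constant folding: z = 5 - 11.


5 - 11 = -6 at compile time
Optimized: z = -6


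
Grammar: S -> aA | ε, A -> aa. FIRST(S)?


Per alternative of S: FIRST(aA) = {a}; FIRST(ε) = {ε}
FIRST(S) = {a, ε}


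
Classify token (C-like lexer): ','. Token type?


Pattern: delimiter/punctuation
Type: PUNCTUATION


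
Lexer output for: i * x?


Scan left to right, longest-match per lexeme
Tokens: ID(i), OP(*), ID(x)


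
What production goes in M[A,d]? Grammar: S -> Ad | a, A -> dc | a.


For [A, d]: 'd' ∈ FIRST(dc)
Entry: A -> dc


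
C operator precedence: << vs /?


'/' is multiplicative (level 10); '<<' is shift (level 8)
Higher level binds tighter
'/' has higher precedence than '<<'


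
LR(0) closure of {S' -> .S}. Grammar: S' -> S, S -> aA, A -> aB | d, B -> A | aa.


Start: S' -> .S
For each item with dot before a nonterminal B, add B -> .γ for every B-production
Closure: [S' -> .S, S -> .aA]


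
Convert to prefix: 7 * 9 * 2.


left-to-right (same/higher precedence on left): tree is (* (* 7 9) 2)
Prefix: * * 7 9 2


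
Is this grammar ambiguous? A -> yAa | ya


balanced y^n…a^n: each string has a unique parse
Unambiguous


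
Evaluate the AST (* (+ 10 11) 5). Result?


Evaluate inner: (+ 10 11) = 21
Evaluate root: (* 21 5) = 105
Result: 105


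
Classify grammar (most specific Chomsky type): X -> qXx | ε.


Single nonterminal LHS, but q^n x^n is not regular
Classification: Type 2 (Context-Free)


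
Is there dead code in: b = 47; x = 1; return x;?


b is assigned but never read
Dead: 'b = 47'


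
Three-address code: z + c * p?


Break into single-operator statements:
t1 = c * p
t2 = z + t1


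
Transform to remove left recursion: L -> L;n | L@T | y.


Left-recursive alternatives: L;n, L@T; non-recursive: y
Introduce L': L -> yL', L' -> ;nL' | @TL' | ε


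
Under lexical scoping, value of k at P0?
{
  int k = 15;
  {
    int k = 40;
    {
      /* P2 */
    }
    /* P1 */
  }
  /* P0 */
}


k declared in the same block as P0
k = 15


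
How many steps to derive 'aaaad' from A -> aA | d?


Derivation: A => aA => aaA => aaaA => aaaaA => aaaad
Steps: 5


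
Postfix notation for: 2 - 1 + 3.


Left to right (same or higher precedence on left)
Postfix: 2 1 - 3 +


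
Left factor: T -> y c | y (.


Common prefix: 'y'
Factored: T -> y T', T' -> c | (


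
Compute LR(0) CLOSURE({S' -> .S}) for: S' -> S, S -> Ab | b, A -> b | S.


Start: S' -> .S
For each item with dot before a nonterminal B, add B -> .γ for every B-production
Closure: [S' -> .S, S -> .Ab, S -> .b, A -> .b, A -> .S]


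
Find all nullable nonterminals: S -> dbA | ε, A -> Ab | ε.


A nonterminal is nullable iff some alternative derives ε (directly, or every symbol in it is nullable)
Nullable: {A, S}


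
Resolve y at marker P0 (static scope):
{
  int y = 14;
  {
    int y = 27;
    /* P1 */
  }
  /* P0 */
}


y declared in the same block as P0
y = 14


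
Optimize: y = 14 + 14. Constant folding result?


14 + 14 = 28 at compile time
Optimized: y = 28


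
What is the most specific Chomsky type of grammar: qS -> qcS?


LHS has context (more than one symbol) and |LHS| ≤ |RHS|
Classification: Type 1 (Context-Sensitive)


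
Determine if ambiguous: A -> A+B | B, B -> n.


precedence layered via separate nonterminal B: deterministic
Unambiguous


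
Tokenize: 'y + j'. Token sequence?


Scan left to right, longest-match per lexeme
Tokens: ID(y), OP(+), ID(j)


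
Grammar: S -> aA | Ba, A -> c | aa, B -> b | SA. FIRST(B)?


Per alternative of B: FIRST(b) = {b}; FIRST(SA) = {a, b}
FIRST(B) = {a, b}


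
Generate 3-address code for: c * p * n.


Break into single-operator statements:
t1 = c * p
t2 = t1 * n


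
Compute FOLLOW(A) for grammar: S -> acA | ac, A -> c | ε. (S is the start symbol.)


$ ∈ FOLLOW(S). For each A -> αBβ: add FIRST(β)\{ε} to FOLLOW(B); if β nullable, add FOLLOW(A).
FOLLOW(A) = {$}


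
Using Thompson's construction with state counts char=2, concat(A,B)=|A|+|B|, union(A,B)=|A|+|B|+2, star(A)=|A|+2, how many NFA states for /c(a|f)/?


Syntax tree has 3 char leaf(s), 1 union(s), 0 star(s)
chars contribute 3×2 = 6; each union adds +2; each star adds +2
Total: 6 + 2 + 0 = 8 states


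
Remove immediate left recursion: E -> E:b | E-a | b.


Left-recursive alternatives: E:b, E-a; non-recursive: b
Introduce E': E -> bE', E' -> :bE' | -aE' | ε


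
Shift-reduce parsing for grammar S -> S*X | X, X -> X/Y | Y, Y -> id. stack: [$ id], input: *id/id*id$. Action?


'id' on top is the handle for Y -> id
Action: reduce (Y -> id)


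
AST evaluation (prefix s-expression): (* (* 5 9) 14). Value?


Evaluate inner: (* 5 9) = 45
Evaluate root: (* 45 14) = 630
Result: 630


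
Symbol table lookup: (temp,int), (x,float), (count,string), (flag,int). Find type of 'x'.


Lookup 'x' → type float


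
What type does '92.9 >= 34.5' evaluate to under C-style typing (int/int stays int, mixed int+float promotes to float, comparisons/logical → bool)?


Operand types: float >= float
Rule: comparison yields bool
Result type: bool


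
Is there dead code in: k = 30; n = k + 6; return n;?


k is read by n's definition; n is returned
No dead code


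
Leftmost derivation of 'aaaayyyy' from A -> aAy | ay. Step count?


Derivation: A => aAy => aaAyy => aaaAyyy => aaaayyyy
Steps: 4


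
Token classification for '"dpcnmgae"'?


Pattern: double-quoted sequence
Type: STRING_LITERAL


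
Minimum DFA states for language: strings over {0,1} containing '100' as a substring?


KMP-style automaton: 3 progress states + 1 absorbing accept = 4
Minimal DFA: 4 states


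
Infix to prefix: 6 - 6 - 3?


left-to-right (same/higher precedence on left): tree is (- (- 6 6) 3)
Prefix: - - 6 6 3


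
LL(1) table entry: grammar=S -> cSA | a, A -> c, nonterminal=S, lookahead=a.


For [S, a]: 'a' ∈ FIRST(a)
Entry: S -> a


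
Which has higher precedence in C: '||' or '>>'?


'>>' is shift (level 8); '||' is logical OR (level 1)
Higher level binds tighter
'>>' has higher precedence than '||'


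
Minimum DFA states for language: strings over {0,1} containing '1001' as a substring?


KMP-style automaton: 4 progress states + 1 absorbing accept = 5
Minimal DFA: 5 states


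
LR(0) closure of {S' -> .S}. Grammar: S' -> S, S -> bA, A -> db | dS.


Start: S' -> .S
For each item with dot before a nonterminal B, add B -> .γ for every B-production
Closure: [S' -> .S, S -> .bA]


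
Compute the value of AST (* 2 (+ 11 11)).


Evaluate inner: (+ 11 11) = 22
Evaluate root: (* 2 22) = 44
Result: 44


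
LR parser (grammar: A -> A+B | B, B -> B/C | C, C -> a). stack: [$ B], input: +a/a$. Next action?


lookahead ∉ {/} so B won't extend; reduce A -> B
Action: reduce (A -> B)


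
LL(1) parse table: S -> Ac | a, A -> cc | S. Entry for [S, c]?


For [S, c]: 'c' ∈ FIRST(Ac)
Entry: S -> Ac


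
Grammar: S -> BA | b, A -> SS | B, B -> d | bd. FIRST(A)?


Per alternative of A: FIRST(SS) = {b, d}; FIRST(B) = {b, d}
FIRST(A) = {b, d}


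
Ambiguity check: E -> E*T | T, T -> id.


precedence layered via separate nonterminal T: deterministic
Unambiguous


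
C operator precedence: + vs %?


'%' is multiplicative (level 10); '+' is additive (level 9)
Higher level binds tighter
'%' has higher precedence than '+'


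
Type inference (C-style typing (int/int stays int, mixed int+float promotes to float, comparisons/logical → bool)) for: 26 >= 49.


Operand types: int >= int
Rule: comparison yields bool
Result type: bool


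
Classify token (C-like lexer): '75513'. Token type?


Pattern: digits only
Type: INTEGER_LITERAL


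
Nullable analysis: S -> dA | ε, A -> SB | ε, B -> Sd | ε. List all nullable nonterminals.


A nonterminal is nullable iff some alternative derives ε (directly, or every symbol in it is nullable)
Nullable: {A, B, S}


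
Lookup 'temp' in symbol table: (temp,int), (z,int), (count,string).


Lookup 'temp' → type int


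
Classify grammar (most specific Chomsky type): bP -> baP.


LHS has context (more than one symbol) and |LHS| ≤ |RHS|
Classification: Type 1 (Context-Sensitive)


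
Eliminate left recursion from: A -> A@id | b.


Left-recursive alternatives: A@id; non-recursive: b
Introduce A': A -> bA', A' -> @idA' | ε


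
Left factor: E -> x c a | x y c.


Common prefix: 'x'
Factored: E -> x E', E' -> c a | y c


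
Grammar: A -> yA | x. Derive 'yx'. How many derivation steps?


Derivation: A => yA => yx
Steps: 2


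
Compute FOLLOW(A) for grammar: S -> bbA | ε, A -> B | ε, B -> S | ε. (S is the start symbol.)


$ ∈ FOLLOW(S). For each A -> αBβ: add FIRST(β)\{ε} to FOLLOW(B); if β nullable, add FOLLOW(A).
FOLLOW(A) = {$}


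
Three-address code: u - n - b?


Break into single-operator statements:
t1 = u - n
t2 = t1 - b


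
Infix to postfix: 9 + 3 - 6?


Left to right (same or higher precedence on left)
Postfix: 9 3 + 6 -


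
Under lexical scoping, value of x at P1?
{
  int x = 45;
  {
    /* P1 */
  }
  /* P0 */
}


P1's block does not declare x; resolves to the enclosing declaration at depth 0
x = 45


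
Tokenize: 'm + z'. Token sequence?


Scan left to right, longest-match per lexeme
Tokens: ID(m), OP(+), ID(z)


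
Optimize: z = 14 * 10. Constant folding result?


14 * 10 = 140 at compile time
Optimized: z = 140


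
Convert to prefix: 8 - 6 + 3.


left-to-right (same/higher precedence on left): tree is (+ (- 8 6) 3)
Prefix: + - 8 6 3


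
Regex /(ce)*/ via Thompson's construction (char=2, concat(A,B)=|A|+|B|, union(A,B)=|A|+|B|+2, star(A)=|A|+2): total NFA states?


Syntax tree has 2 char leaf(s), 0 union(s), 1 star(s)
chars contribute 2×2 = 4; each union adds +2; each star adds +2
Total: 4 + 0 + 2 = 6 states


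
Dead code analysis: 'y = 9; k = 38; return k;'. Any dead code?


y is assigned but never read
Dead: 'y = 9'


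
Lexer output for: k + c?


Scan left to right, longest-match per lexeme
Tokens: ID(k), OP(+), ID(c)


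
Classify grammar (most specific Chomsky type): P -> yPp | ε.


Single nonterminal LHS, but y^n p^n is not regular
Classification: Type 2 (Context-Free)


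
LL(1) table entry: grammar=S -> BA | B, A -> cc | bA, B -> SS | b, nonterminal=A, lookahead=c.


For [A, c]: 'c' ∈ FIRST(cc)
Entry: A -> cc


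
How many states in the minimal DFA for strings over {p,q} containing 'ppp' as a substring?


KMP-style automaton: 3 progress states + 1 absorbing accept = 4
Minimal DFA: 4 states


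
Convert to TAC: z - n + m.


Break into single-operator statements:
t1 = z - n
t2 = t1 + m


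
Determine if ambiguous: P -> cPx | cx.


balanced c^n…x^n: each string has a unique parse
Unambiguous


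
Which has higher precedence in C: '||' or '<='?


'<=' is relational (level 7); '||' is logical OR (level 1)
Higher level binds tighter
'<=' has higher precedence than '||'


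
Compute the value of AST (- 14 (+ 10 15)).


Evaluate inner: (+ 10 15) = 25
Evaluate root: (- 14 25) = -11
Result: -11


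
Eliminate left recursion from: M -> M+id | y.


Left-recursive alternatives: M+id; non-recursive: y
Introduce M': M -> yM', M' -> +idM' | ε


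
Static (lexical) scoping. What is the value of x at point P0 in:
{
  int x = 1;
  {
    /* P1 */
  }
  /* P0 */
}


x declared in the same block as P0
x = 1


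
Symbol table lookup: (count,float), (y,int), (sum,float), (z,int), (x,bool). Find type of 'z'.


Lookup 'z' → type int


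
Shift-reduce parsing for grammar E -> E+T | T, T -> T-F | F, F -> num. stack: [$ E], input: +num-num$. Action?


shift '+' to continue E -> E+T
Action: shift


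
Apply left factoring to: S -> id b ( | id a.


Common prefix: 'id'
Factored: S -> id S', S' -> b ( | a


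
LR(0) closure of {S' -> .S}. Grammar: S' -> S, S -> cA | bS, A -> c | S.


Start: S' -> .S
For each item with dot before a nonterminal B, add B -> .γ for every B-production
Closure: [S' -> .S, S -> .cA, S -> .bS]


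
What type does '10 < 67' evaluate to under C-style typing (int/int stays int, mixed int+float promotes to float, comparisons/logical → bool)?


Operand types: int < int
Rule: comparison yields bool
Result type: bool


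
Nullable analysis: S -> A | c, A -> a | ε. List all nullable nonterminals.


A nonterminal is nullable iff some alternative derives ε (directly, or every symbol in it is nullable)
Nullable: {A, S}


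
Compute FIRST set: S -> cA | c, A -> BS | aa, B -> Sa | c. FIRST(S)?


Per alternative of S: FIRST(cA) = {c}; FIRST(c) = {c}
FIRST(S) = {c}


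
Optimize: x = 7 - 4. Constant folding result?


7 - 4 = 3 at compile time
Optimized: x = 3


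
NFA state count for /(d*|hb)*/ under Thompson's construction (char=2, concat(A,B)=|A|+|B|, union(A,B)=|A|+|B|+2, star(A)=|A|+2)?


Syntax tree has 3 char leaf(s), 1 union(s), 2 star(s)
chars contribute 3×2 = 6; each union adds +2; each star adds +2
Total: 6 + 2 + 4 = 12 states


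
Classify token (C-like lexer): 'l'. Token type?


Pattern: letter/underscore followed by alphanumerics, not a keyword
Type: IDENTIFIER


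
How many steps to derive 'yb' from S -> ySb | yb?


Derivation: S => yb
Steps: 1


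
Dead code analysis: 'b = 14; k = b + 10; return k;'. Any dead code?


b is read by k's definition; k is returned
No dead code


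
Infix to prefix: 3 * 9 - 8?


left-to-right (same/higher precedence on left): tree is (- (* 3 9) 8)
Prefix: - * 3 9 8


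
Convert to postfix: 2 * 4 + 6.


Left to right (same or higher precedence on left)
Postfix: 2 4 * 6 +


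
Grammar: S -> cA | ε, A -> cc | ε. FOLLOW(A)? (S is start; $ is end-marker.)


$ ∈ FOLLOW(S). For each A -> αBβ: add FIRST(β)\{ε} to FOLLOW(B); if β nullable, add FOLLOW(A).
FOLLOW(A) = {$}


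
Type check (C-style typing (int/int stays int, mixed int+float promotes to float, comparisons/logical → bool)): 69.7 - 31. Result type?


Operand types: float - int
Rule: mixed int/float promotes to float; int/int stays int
Result type: float


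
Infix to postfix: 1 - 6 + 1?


Left to right (same or higher precedence on left)
Postfix: 1 6 - 1 +


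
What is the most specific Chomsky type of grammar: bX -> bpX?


LHS has context (more than one symbol) and |LHS| ≤ |RHS|
Classification: Type 1 (Context-Sensitive)


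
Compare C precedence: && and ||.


'&&' is logical AND (level 2); '||' is logical OR (level 1)
Higher level binds tighter
'&&' has higher precedence than '||'


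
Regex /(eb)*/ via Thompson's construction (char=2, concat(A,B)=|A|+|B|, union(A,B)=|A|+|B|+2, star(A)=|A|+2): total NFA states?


Syntax tree has 2 char leaf(s), 0 union(s), 1 star(s)
chars contribute 2×2 = 4; each union adds +2; each star adds +2
Total: 4 + 0 + 2 = 6 states


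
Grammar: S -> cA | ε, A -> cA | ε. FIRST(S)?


Per alternative of S: FIRST(cA) = {c}; FIRST(ε) = {ε}
FIRST(S) = {c, ε}


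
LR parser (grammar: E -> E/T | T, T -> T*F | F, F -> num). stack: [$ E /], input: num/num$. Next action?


no handle ('E/' is not any RHS); shift 'num'
Action: shift


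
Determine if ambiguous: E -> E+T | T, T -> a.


precedence layered via separate nonterminal T: deterministic
Unambiguous


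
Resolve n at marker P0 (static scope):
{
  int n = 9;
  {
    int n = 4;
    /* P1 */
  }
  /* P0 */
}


n declared in the same block as P0
n = 9


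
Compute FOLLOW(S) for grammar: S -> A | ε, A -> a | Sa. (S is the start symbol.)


$ ∈ FOLLOW(S). For each A -> αBβ: add FIRST(β)\{ε} to FOLLOW(B); if β nullable, add FOLLOW(A).
FOLLOW(S) = {$, a}


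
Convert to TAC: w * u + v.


Break into single-operator statements:
t1 = w * u
t2 = t1 + v


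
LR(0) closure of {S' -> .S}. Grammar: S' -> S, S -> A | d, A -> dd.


Start: S' -> .S
For each item with dot before a nonterminal B, add B -> .γ for every B-production
Closure: [S' -> .S, S -> .A, S -> .d, A -> .dd]


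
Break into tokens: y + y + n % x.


Scan left to right, longest-match per lexeme
Tokens: ID(y), OP(+), ID(y), OP(+), ID(n), OP(%), ID(x)


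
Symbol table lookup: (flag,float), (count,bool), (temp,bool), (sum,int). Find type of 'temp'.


Lookup 'temp' → type bool


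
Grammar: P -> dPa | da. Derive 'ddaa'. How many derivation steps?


Derivation: P => dPa => ddaa
Steps: 2


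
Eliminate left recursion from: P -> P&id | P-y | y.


Left-recursive alternatives: P&id, P-y; non-recursive: y
Introduce P': P -> yP', P' -> &idP' | -yP' | ε


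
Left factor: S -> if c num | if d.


Common prefix: 'if'
Factored: S -> if S', S' -> c num | d


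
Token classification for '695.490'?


Pattern: digits with a decimal point
Type: FLOAT_LITERAL


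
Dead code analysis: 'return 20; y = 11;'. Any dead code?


statement follows a return and is unreachable
Dead: 'y = 11'


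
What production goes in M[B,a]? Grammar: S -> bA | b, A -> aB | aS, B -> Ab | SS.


For [B, a]: 'a' ∈ FIRST(Ab)
Entry: B -> Ab


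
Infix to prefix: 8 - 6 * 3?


'*' binds tighter: tree is (- 8 (* 6 3))
Prefix: - 8 * 6 3


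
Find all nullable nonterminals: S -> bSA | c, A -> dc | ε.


A nonterminal is nullable iff some alternative derives ε (directly, or every symbol in it is nullable)
Nullable: {A}


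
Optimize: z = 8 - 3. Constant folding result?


8 - 3 = 5 at compile time
Optimized: z = 5


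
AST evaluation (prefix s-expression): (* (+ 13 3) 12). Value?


Evaluate inner: (+ 13 3) = 16
Evaluate root: (* 16 12) = 192
Result: 192


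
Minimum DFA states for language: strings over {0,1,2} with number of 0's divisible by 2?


Track (count of 0) mod 2: states 0..1, accept at 0
Minimal DFA: 2 states


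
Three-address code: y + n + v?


Break into single-operator statements:
t1 = y + n
t2 = t1 + v


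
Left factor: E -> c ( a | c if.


Common prefix: 'c'
Factored: E -> c E', E' -> ( a | if


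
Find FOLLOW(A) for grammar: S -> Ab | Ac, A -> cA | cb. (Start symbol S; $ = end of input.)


$ ∈ FOLLOW(S). For each A -> αBβ: add FIRST(β)\{ε} to FOLLOW(B); if β nullable, add FOLLOW(A).
FOLLOW(A) = {b, c}


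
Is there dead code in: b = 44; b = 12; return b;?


first assignment to b is overwritten before any read
Dead: 'b = 44'


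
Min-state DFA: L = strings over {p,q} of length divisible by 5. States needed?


Track length mod 5: states 0..4, accept at 0
Minimal DFA: 5 states


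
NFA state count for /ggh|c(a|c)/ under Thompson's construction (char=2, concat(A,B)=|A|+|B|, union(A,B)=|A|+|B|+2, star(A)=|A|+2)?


Syntax tree has 6 char leaf(s), 2 union(s), 0 star(s)
chars contribute 6×2 = 12; each union adds +2; each star adds +2
Total: 12 + 4 + 0 = 16 states


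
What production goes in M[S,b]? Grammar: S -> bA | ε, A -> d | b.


For [S, b]: 'b' ∈ FIRST(bA)
Entry: S -> bA


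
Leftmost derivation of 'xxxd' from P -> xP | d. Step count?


Derivation: P => xP => xxP => xxxP => xxxd
Steps: 4


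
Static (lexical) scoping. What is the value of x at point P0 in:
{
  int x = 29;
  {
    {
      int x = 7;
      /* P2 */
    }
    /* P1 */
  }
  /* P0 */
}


x declared in the same block as P0
x = 29


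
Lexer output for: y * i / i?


Scan left to right, longest-match per lexeme
Tokens: ID(y), OP(*), ID(i), OP(/), ID(i)


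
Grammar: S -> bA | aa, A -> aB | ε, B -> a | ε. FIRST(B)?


Per alternative of B: FIRST(a) = {a}; FIRST(ε) = {ε}
FIRST(B) = {a, ε}


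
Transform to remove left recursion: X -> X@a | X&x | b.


Left-recursive alternatives: X@a, X&x; non-recursive: b
Introduce X': X -> bX', X' -> @aX' | &xX' | ε


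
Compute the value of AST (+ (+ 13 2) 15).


Evaluate inner: (+ 13 2) = 15
Evaluate root: (+ 15 15) = 30
Result: 30


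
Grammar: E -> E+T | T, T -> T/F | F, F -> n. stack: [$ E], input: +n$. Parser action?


shift '+' to continue E -> E+T
Action: shift


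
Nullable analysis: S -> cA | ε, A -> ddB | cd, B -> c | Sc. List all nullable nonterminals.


A nonterminal is nullable iff some alternative derives ε (directly, or every symbol in it is nullable)
Nullable: {S}


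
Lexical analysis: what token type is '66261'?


Pattern: digits only
Type: INTEGER_LITERAL


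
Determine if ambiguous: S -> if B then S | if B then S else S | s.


dangling else: 'if B then if B then s else s' parses two ways
Ambiguous


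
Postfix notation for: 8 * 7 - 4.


Left to right (same or higher precedence on left)
Postfix: 8 7 * 4 -
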